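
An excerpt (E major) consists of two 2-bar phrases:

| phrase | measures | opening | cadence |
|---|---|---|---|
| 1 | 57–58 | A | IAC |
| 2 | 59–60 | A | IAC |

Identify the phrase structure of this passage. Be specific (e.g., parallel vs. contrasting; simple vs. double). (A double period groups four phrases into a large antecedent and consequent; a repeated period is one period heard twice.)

Both phrases have the same opening (A) and the same cadence (imperfect authentic cadence): the second is a restatement, not a consequent, so this is a repeated phrase rather than a period.

repeated phrase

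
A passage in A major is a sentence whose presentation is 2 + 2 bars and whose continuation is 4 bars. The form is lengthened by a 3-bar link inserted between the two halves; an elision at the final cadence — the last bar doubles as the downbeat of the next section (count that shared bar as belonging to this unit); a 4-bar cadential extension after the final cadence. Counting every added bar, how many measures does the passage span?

15 measures

Basic sentence: 2 + 2 + 4 = 8 bars.
8 (basic form) + 3 (link) + 4 (cadential extension) = 15.
The elision shares a bar with the next section but does not change this unit's count.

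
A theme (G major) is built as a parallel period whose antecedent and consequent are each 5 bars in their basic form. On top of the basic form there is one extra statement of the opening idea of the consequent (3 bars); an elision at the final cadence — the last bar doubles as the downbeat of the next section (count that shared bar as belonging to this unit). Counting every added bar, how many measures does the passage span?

13 measures

Basic parallel period: 5 + 5 = 10 bars.
10 (basic form) + 3 (extra statement) = 13.
The elision shares a bar with the next section but does not change this unit's count.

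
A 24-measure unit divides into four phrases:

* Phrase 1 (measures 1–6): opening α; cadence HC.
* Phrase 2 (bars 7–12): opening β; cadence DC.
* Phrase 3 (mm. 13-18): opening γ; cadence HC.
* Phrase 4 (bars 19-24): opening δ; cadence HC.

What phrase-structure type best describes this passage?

phrase group

Phrase 4 ends with a half cadence, no stronger than phrase 2's deceptive cadence, so the four phrases do not form a double period; nor do phrases 3–4 duplicate 1–2, so it is not a repeated period. With no phrase reaching a conclusive cadence, the passage is a phrase group.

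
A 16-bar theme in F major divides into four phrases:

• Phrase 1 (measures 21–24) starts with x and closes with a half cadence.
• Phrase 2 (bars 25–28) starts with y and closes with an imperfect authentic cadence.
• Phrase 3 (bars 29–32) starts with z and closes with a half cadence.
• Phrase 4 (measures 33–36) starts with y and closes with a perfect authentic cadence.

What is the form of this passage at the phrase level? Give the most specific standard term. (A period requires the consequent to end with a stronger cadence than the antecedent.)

Four phrases in two halves: the first half (mm. 21–28) ends with an imperfect authentic cadence, the second (bars 29-36) with a perfect authentic cadence — a large antecedent–consequent pair, i.e. a double period.
Phrase 3 begins with different material from phrase 1, making it contrasting.

contrasting double period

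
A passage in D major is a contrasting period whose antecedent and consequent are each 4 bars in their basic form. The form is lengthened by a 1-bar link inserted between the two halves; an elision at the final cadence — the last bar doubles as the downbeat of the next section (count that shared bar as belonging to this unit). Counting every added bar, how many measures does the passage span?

Basic contrasting period: 4 + 4 = 8 bars.
8 (basic form) + 1 (link) = 9.
The elision shares a bar with the next section but does not change this unit's count.

9 measures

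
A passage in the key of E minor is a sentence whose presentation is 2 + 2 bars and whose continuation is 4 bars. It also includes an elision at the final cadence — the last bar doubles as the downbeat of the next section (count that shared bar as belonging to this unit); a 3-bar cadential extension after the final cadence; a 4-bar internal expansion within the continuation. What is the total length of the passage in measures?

15 measures

Basic sentence: 2 + 2 + 4 = 8 bars.
8 (basic form) + 3 (cadential extension) + 4 (internal expansion) = 15.
The elision shares a bar with the next section but does not change this unit's count.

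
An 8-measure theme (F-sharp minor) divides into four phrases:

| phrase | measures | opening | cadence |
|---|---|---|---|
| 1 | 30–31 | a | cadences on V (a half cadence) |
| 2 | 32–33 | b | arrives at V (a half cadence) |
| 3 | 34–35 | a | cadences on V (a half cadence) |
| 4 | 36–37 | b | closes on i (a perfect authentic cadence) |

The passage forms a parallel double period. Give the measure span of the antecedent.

In a double period the first pair of phrases (ending half cadence) is the large antecedent and the second pair (ending perfect authentic cadence) is the large consequent; the antecedent is measures 30–33.

measures 30–33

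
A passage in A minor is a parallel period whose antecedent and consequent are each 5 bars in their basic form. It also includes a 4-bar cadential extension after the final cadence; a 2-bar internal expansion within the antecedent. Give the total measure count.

16 measures

Basic parallel period: 5 + 5 = 10 bars.
10 (basic form) + 4 (cadential extension) + 2 (internal expansion) = 16.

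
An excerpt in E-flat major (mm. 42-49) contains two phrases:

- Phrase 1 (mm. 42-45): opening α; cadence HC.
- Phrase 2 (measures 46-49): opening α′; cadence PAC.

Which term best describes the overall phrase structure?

parallel period

Phrase 1 ends with a half cadence (weaker) and phrase 2 with a perfect authentic cadence (stronger): antecedent + consequent = a period.
The two phrases open with the same material (α / α′), so the period is parallel.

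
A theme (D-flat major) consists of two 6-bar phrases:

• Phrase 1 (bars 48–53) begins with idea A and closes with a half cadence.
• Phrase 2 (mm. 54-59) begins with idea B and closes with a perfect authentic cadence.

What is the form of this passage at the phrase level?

contrasting period

Phrase 1 ends with a half cadence (weaker) and phrase 2 with a perfect authentic cadence (stronger): antecedent + consequent = a period.
The two phrases open with different material (A / B), so the period is contrasting.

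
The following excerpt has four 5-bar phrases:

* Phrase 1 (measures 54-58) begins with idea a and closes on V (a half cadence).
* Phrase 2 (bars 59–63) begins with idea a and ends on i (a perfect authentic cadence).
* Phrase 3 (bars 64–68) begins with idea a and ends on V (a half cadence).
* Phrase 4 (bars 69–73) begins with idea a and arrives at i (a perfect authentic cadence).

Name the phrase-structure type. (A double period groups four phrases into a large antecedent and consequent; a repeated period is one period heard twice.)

The cadence pattern HC–PAC–HC–PAC is weak–strong twice, and phrases 3–4 restate phrases 1–2: a period heard twice, not a double period (which would end weakly at phrase 2).

repeated period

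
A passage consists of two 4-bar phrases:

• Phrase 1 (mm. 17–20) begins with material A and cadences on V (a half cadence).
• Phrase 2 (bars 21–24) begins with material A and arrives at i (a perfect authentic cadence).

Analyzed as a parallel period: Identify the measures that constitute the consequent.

measures 21–24

The antecedent is the phrase ending with the weaker cadence (half cadence, phrase 1) and the consequent the one ending more conclusively (perfect authentic cadence, phrase 2); the consequent is measures 21-24.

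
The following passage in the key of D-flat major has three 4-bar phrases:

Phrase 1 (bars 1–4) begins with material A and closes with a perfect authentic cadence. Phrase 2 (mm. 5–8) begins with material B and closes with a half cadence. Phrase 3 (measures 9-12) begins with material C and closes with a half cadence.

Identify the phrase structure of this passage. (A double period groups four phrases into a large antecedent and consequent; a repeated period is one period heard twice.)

phrase group

The final phrase closes with a half cadence, which is not stronger than the preceding half cadence; the 3 phrases lack an overall antecedent–consequent design and so form a phrase group.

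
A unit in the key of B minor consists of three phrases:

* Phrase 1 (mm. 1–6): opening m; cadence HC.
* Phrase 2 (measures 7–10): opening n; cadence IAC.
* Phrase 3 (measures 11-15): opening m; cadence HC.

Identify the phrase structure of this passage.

phrase group

The final phrase closes with a half cadence, which is not stronger than the preceding imperfect authentic cadence; the 3 phrases lack an overall antecedent–consequent design and so form a phrase group.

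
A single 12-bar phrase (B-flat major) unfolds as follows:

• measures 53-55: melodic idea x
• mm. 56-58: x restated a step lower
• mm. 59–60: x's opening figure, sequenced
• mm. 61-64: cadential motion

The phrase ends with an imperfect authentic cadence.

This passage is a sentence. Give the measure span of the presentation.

measures 53–58

The presentation of a sentence is the basic idea (mm. 53–55) plus its repetition (mm. 56–58); the presentation is therefore mm. 53–58.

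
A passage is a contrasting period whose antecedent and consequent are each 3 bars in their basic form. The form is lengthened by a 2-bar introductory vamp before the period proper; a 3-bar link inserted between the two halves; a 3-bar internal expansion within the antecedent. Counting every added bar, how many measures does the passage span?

Basic contrasting period: 3 + 3 = 6 bars.
6 (basic form) + 2 (introduction) + 3 (link) + 3 (internal expansion) = 14.

14 measures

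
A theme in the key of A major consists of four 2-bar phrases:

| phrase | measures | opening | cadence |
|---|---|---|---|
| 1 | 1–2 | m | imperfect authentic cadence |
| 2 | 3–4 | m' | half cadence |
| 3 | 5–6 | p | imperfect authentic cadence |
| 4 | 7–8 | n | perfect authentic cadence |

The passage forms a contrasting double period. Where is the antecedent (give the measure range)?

measures 1–4

In a double period the four phrases pair into a large antecedent (phrases 1–2, ending half cadence) and a large consequent (phrases 3–4, ending perfect authentic cadence). The antecedent spans mm. 1-4.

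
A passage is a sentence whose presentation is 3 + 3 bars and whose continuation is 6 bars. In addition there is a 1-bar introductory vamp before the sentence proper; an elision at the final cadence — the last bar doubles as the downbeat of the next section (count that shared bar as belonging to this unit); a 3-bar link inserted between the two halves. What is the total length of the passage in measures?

16 measures

Basic sentence: 3 + 3 + 6 = 12 bars.
12 (basic form) + 1 (introduction) + 3 (link) = 16.
The elision shares a bar with the next section but does not change this unit's count.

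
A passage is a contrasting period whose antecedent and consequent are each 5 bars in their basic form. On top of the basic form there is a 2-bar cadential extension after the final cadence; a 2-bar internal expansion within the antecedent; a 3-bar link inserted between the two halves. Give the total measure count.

Basic contrasting period: 5 + 5 = 10 bars.
10 (basic form) + 2 (cadential extension) + 2 (internal expansion) + 3 (link) = 17.

17 measures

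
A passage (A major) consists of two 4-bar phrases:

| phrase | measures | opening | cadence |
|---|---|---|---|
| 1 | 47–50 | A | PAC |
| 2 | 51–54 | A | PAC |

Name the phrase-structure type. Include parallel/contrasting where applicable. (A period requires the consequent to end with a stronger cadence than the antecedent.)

repeated phrase

Both phrases have the same opening (A) and the same cadence (perfect authentic cadence): the second is a restatement, not a consequent, so this is a repeated phrase rather than a period.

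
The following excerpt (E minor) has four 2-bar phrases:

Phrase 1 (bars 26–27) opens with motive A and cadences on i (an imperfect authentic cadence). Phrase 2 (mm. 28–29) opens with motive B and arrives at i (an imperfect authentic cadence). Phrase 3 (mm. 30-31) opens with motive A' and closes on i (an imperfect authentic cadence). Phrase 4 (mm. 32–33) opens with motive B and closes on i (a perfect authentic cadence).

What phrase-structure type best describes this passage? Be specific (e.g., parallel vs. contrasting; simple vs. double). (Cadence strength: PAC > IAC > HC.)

Four phrases in two halves: the first half (bars 26–29) ends with an imperfect authentic cadence, the second (mm. 30–33) with a perfect authentic cadence — a large antecedent–consequent pair, i.e. a double period.
Phrase 3 begins with the same material as phrase 1, making it parallel.

parallel double period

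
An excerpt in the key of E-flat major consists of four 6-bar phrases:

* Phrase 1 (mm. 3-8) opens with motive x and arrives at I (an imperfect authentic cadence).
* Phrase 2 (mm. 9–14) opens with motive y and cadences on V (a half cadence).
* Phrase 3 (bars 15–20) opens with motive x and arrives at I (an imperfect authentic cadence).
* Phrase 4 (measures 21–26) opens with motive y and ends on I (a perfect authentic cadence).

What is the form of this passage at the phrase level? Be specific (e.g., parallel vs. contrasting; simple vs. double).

parallel double period

Four phrases in two halves: the first half (mm. 3–14) ends with a half cadence, the second (bars 15–26) with a perfect authentic cadence — a large antecedent–consequent pair, i.e. a double period.
Phrase 3 begins with the same material as phrase 1, making it parallel.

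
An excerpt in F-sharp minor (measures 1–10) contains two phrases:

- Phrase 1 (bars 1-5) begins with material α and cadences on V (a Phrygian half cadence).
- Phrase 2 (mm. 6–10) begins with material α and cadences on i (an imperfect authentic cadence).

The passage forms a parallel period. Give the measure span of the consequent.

The phrase ending with the weaker cadence (Phrygian half cadence) is the antecedent; the one ending more conclusively (imperfect authentic cadence) is the consequent. The consequent is measures 6–10.

measures 6–10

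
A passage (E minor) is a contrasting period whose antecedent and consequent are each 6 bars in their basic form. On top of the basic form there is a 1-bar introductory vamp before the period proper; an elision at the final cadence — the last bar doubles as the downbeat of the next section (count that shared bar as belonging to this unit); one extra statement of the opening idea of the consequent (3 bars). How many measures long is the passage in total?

Basic contrasting period: 6 + 6 = 12 bars.
12 (basic form) + 1 (introduction) + 3 (extra statement) = 16.
The elision shares a bar with the next section but does not change this unit's count.

16 measures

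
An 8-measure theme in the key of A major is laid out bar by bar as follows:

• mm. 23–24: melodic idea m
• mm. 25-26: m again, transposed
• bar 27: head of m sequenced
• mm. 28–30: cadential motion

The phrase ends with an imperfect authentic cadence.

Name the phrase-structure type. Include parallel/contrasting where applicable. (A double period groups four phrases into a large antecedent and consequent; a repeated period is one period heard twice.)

sentence

Basic idea (mm. 23-24) + its repetition (bars 25–26) form the presentation; fragmentation and cadence (measures 27-30) form the continuation — the 8-bar whole is a sentence.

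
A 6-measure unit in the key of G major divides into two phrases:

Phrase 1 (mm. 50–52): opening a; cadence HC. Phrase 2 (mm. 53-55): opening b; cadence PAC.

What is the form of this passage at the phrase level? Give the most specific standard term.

contrasting period

Phrase 1 ends with a half cadence (weaker) and phrase 2 with a perfect authentic cadence (stronger): antecedent + consequent = a period.
The two phrases open with different material (a / b), so the period is contrasting.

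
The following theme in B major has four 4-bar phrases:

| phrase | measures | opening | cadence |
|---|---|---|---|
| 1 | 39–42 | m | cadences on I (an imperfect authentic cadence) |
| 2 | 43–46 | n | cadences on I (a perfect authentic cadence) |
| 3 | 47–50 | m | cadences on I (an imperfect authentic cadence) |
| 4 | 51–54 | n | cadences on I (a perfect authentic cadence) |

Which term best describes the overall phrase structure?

repeated period

The cadence pattern IAC–PAC–IAC–PAC is weak–strong twice, and phrases 3–4 restate phrases 1–2: a period heard twice, not a double period (which would end weakly at phrase 2).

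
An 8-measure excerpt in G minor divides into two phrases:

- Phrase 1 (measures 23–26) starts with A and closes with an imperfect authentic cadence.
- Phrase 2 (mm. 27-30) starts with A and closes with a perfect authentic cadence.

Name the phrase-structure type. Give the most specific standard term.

Phrase 1 ends with an imperfect authentic cadence (weaker) and phrase 2 with a perfect authentic cadence (stronger): antecedent + consequent = a period.
The two phrases open with the same material (A / A), so the period is parallel.

parallel period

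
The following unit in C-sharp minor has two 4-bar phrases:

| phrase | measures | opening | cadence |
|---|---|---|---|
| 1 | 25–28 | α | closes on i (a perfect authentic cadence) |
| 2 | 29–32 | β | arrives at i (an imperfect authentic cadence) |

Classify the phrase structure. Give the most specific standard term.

The second phrase closes with an imperfect authentic cadence, which is not stronger than the first phrase's perfect authentic cadence; without a weak→strong cadential pair there is no antecedent–consequent relationship, so this is a phrase group rather than a period.

phrase group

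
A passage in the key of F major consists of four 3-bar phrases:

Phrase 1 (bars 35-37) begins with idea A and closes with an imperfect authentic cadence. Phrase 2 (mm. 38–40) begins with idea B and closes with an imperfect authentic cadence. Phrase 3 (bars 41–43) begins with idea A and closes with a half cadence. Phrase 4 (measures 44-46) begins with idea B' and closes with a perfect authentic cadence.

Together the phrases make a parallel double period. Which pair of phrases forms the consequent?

In a double period the first pair of phrases (ending imperfect authentic cadence) is the large antecedent and the second pair (ending perfect authentic cadence) is the large consequent; the consequent is phrases 3 and 4.

phrases 3 and 4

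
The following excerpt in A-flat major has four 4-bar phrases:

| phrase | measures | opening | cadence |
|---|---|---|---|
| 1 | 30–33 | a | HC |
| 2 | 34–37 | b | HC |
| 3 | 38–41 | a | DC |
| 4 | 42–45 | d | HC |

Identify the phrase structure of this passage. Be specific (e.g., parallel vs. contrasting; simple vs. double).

Phrase 4 ends with a half cadence, no stronger than phrase 2's half cadence, so the four phrases do not form a double period; nor do phrases 3–4 duplicate 1–2, so it is not a repeated period. With no phrase reaching a conclusive cadence, the passage is a phrase group.

phrase group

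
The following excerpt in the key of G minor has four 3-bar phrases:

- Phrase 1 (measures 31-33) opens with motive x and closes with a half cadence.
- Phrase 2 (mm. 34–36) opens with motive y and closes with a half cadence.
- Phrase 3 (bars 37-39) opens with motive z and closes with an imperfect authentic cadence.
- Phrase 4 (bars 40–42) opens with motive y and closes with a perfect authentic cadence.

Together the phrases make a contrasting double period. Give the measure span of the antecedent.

measures 31–36

In a double period the first pair of phrases (ending half cadence) is the large antecedent and the second pair (ending perfect authentic cadence) is the large consequent; the antecedent is measures 31–36.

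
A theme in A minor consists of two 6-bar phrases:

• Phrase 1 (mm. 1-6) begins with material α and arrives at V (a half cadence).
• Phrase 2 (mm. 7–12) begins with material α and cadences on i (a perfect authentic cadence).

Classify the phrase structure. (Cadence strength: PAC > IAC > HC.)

parallel period

Phrase 1 ends with a half cadence (weaker) and phrase 2 with a perfect authentic cadence (stronger): antecedent + consequent = a period.
The two phrases open with the same material (α / α), so the period is parallel.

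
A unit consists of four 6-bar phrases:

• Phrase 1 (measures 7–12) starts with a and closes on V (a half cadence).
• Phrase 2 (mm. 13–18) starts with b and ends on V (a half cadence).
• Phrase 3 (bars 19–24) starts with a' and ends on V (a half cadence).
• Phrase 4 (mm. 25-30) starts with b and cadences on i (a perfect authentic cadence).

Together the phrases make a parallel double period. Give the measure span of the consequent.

In a double period the first pair of phrases (ending half cadence) is the large antecedent and the second pair (ending perfect authentic cadence) is the large consequent; the consequent is measures 19–30.

measures 19–30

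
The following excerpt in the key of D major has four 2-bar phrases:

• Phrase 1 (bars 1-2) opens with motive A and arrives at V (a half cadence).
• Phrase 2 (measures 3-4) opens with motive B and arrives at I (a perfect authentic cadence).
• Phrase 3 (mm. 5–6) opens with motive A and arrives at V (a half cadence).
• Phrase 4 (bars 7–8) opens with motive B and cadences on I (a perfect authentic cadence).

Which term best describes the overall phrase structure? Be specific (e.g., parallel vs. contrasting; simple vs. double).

repeated period

The cadence pattern HC–PAC–HC–PAC is weak–strong twice, and phrases 3–4 restate phrases 1–2: a period heard twice, not a double period (which would end weakly at phrase 2).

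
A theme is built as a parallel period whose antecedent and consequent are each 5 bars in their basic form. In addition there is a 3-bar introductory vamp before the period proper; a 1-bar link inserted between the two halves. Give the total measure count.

14 measures

Basic parallel period: 5 + 5 = 10 bars.
10 (basic form) + 3 (introduction) + 1 (link) = 14.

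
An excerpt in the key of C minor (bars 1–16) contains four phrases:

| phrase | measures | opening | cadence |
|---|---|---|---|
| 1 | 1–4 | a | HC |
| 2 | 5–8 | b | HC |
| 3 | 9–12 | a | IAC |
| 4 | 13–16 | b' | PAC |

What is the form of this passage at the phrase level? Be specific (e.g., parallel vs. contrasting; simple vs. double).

parallel double period

Four phrases in two halves: the first half (mm. 1–8) ends with a half cadence, the second (mm. 9–16) with a perfect authentic cadence — a large antecedent–consequent pair, i.e. a double period.
Phrase 3 begins with the same material as phrase 1, making it parallel.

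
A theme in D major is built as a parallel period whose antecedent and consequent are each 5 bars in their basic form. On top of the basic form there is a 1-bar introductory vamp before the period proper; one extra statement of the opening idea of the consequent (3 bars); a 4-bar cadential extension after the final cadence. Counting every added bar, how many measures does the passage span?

Basic parallel period: 5 + 5 = 10 bars.
10 (basic form) + 1 (introduction) + 3 (extra statement) + 4 (cadential extension) = 18.

18 measures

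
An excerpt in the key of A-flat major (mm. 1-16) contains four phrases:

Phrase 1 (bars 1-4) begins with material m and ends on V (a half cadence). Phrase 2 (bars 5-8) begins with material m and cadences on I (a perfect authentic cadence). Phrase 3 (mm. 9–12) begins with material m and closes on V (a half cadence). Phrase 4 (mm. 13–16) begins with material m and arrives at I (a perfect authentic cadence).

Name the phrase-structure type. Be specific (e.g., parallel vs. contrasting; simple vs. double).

repeated period

The cadence pattern HC–PAC–HC–PAC is weak–strong twice, and phrases 3–4 restate phrases 1–2: a period heard twice, not a double period (which would end weakly at phrase 2).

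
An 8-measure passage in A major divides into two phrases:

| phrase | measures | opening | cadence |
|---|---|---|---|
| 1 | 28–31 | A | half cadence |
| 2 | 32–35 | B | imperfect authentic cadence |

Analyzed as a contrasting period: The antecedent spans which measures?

The antecedent is the phrase ending with the weaker cadence (half cadence, phrase 1) and the consequent the one ending more conclusively (imperfect authentic cadence, phrase 2); the antecedent is mm. 28–31.

measures 28–31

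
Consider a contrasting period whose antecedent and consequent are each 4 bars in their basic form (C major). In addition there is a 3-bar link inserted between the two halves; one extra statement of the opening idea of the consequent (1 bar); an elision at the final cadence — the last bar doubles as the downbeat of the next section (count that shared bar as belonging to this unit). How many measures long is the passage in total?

12 measures

Basic contrasting period: 4 + 4 = 8 bars.
8 (basic form) + 3 (link) + 1 (extra statement) = 12.
The elision shares a bar with the next section but does not change this unit's count.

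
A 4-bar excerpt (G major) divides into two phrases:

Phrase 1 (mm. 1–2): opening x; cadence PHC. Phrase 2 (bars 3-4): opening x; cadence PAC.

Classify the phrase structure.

Phrase 1 ends with a Phrygian half cadence (weaker) and phrase 2 with a perfect authentic cadence (stronger): antecedent + consequent = a period.
The two phrases open with the same material (x / x), so the period is parallel.

parallel period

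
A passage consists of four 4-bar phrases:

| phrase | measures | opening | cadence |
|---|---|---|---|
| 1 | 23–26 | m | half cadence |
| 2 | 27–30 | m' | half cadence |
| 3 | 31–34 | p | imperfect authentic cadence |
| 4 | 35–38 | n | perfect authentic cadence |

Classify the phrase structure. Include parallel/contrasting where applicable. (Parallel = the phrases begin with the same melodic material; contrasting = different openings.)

Four phrases in two halves: the first half (measures 23-30) ends with a half cadence, the second (mm. 31–38) with a perfect authentic cadence — a large antecedent–consequent pair, i.e. a double period.
Phrase 3 begins with different material from phrase 1, making it contrasting.

contrasting double period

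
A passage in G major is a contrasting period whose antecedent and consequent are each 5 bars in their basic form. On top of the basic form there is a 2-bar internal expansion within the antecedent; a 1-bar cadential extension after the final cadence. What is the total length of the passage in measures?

Basic contrasting period: 5 + 5 = 10 bars.
10 (basic form) + 2 (internal expansion) + 1 (cadential extension) = 13.

13 measures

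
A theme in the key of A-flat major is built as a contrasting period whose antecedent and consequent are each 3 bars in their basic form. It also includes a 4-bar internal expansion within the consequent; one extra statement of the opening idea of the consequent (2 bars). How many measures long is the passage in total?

Basic contrasting period: 3 + 3 = 6 bars.
6 (basic form) + 4 (internal expansion) + 2 (extra statement) = 12.

12 measures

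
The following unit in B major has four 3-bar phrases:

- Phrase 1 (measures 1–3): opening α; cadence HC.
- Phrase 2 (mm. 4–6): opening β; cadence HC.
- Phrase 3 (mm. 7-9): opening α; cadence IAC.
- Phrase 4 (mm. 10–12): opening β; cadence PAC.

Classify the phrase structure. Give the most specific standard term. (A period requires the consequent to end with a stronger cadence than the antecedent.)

parallel double period

Four phrases in two halves: the first half (mm. 1-6) ends with a half cadence, the second (mm. 7–12) with a perfect authentic cadence — a large antecedent–consequent pair, i.e. a double period.
Phrase 3 begins with the same material as phrase 1, making it parallel.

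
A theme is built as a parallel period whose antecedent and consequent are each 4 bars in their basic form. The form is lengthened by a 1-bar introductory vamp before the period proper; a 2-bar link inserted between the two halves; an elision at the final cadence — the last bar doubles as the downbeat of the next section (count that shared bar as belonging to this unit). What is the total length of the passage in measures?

Basic parallel period: 4 + 4 = 8 bars.
8 (basic form) + 1 (introduction) + 2 (link) = 11.
The elision shares a bar with the next section but does not change this unit's count.

11 measures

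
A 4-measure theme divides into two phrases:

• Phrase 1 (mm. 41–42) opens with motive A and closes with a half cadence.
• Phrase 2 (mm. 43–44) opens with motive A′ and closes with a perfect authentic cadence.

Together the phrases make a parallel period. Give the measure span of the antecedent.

The phrase ending with the weaker cadence (half cadence) is the antecedent; the one ending more conclusively (perfect authentic cadence) is the consequent. The antecedent is measures 41–42.

measures 41–42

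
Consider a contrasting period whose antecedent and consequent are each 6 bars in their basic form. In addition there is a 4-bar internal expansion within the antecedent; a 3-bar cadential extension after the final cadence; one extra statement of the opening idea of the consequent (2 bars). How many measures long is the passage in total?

21 measures

Basic contrasting period: 6 + 6 = 12 bars.
12 (basic form) + 4 (internal expansion) + 3 (cadential extension) + 2 (extra statement) = 21.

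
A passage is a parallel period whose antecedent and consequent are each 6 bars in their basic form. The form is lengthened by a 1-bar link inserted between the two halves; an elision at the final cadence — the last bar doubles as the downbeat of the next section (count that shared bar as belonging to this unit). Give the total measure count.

13 measures

Basic parallel period: 6 + 6 = 12 bars.
12 (basic form) + 1 (link) = 13.
The elision shares a bar with the next section but does not change this unit's count.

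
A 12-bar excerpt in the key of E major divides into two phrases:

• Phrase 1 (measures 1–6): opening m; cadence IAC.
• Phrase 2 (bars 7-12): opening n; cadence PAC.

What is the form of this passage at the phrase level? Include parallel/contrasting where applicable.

contrasting period

Phrase 1 ends with an imperfect authentic cadence (weaker) and phrase 2 with a perfect authentic cadence (stronger): antecedent + consequent = a period.
The two phrases open with different material (m / n), so the period is contrasting.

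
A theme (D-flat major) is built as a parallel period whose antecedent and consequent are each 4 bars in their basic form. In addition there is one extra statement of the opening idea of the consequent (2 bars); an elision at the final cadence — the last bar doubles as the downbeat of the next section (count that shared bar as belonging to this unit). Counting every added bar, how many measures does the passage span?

10 measures

Basic parallel period: 4 + 4 = 8 bars.
8 (basic form) + 2 (extra statement) = 10.
The elision shares a bar with the next section but does not change this unit's count.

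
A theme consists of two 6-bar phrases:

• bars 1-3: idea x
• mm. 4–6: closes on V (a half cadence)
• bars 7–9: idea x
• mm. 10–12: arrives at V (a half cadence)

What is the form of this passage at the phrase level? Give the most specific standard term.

repeated phrase

Both phrases have the same opening (x) and the same cadence (half cadence): the second is a restatement, not a consequent, so this is a repeated phrase rather than a period.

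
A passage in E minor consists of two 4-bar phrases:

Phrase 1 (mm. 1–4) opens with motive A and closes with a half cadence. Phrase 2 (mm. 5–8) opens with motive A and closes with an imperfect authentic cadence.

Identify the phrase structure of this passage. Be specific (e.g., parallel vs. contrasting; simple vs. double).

parallel period

Phrase 1 ends with a half cadence (weaker) and phrase 2 with an imperfect authentic cadence (stronger): antecedent + consequent = a period.
The two phrases open with the same material (A / A), so the period is parallel.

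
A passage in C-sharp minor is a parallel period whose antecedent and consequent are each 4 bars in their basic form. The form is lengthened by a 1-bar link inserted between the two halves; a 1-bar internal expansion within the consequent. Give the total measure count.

Basic parallel period: 4 + 4 = 8 bars.
8 (basic form) + 1 (link) + 1 (internal expansion) = 10.

10 measures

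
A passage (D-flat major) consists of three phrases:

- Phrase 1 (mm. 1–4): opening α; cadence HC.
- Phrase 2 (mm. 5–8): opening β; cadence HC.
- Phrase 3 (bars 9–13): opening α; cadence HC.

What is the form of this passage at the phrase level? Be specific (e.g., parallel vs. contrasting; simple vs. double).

phrase group

The final phrase closes with a half cadence, which is not stronger than the preceding half cadence; the 3 phrases lack an overall antecedent–consequent design and so form a phrase group.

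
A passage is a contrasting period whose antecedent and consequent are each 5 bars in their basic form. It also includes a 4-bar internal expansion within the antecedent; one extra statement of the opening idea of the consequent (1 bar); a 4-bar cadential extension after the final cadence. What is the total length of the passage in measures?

19 measures

Basic contrasting period: 5 + 5 = 10 bars.
10 (basic form) + 4 (internal expansion) + 1 (extra statement) + 4 (cadential extension) = 19.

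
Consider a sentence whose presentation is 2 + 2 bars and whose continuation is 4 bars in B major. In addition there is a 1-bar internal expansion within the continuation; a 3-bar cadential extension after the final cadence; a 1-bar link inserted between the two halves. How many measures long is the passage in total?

13 measures

Basic sentence: 2 + 2 + 4 = 8 bars.
8 (basic form) + 1 (internal expansion) + 3 (cadential extension) + 1 (link) = 13.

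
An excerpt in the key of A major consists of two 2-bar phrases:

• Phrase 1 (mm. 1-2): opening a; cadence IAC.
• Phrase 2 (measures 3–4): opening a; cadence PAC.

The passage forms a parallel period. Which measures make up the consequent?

The phrase ending with the weaker cadence (imperfect authentic cadence) is the antecedent; the one ending more conclusively (perfect authentic cadence) is the consequent. The consequent is measures 3–4.

measures 3–4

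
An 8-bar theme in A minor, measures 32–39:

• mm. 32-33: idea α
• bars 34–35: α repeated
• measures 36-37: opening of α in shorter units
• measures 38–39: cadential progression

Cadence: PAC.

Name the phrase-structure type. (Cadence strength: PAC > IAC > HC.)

Basic idea (measures 32–33) + its repetition (bars 34-35) form the presentation; fragmentation and cadence (mm. 36–39) form the continuation — the 8-bar whole is a sentence.

sentence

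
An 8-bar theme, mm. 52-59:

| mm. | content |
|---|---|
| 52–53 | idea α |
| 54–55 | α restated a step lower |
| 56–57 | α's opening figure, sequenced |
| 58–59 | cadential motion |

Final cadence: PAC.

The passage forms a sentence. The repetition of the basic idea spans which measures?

The presentation of a sentence is the basic idea (measures 52–53) plus its repetition (mm. 54-55); the repetition of the basic idea is therefore mm. 54-55.

measures 54–55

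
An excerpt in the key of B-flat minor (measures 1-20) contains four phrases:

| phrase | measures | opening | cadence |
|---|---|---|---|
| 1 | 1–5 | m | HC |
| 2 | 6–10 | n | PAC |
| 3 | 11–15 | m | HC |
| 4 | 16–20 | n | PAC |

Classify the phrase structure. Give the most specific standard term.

repeated period

The cadence pattern HC–PAC–HC–PAC is weak–strong twice, and phrases 3–4 restate phrases 1–2: a period heard twice, not a double period (which would end weakly at phrase 2).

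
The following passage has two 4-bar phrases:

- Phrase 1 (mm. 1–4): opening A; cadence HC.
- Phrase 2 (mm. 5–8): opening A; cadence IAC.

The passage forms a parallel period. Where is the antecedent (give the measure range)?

measures 1–4

The antecedent is the phrase ending with the weaker cadence (half cadence, phrase 1) and the consequent the one ending more conclusively (imperfect authentic cadence, phrase 2); the antecedent is mm. 1–4.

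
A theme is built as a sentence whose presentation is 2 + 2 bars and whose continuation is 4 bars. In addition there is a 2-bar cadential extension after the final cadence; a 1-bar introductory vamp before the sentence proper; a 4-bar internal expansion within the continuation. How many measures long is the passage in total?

15 measures

Basic sentence: 2 + 2 + 4 = 8 bars.
8 (basic form) + 2 (cadential extension) + 1 (introduction) + 4 (internal expansion) = 15.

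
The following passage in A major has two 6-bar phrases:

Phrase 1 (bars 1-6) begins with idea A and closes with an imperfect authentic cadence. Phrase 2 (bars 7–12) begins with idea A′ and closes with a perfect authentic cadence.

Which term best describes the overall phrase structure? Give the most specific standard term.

Phrase 1 ends with an imperfect authentic cadence (weaker) and phrase 2 with a perfect authentic cadence (stronger): antecedent + consequent = a period.
The two phrases open with the same material (A / A′), so the period is parallel.

parallel period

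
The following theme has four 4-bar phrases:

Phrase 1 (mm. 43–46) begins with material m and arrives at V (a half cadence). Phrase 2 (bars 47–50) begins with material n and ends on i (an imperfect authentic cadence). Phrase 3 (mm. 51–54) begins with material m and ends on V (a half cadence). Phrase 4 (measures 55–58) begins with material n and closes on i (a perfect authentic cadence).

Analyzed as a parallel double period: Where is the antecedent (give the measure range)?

measures 43–50

In a double period the four phrases pair into a large antecedent (phrases 1–2, ending imperfect authentic cadence) and a large consequent (phrases 3–4, ending perfect authentic cadence). The antecedent spans bars 43-50.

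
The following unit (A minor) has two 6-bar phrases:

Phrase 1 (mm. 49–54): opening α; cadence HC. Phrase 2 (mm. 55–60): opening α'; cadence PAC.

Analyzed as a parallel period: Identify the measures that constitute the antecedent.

The antecedent is the phrase ending with the weaker cadence (half cadence, phrase 1) and the consequent the one ending more conclusively (perfect authentic cadence, phrase 2); the antecedent is bars 49-54.

measures 49–54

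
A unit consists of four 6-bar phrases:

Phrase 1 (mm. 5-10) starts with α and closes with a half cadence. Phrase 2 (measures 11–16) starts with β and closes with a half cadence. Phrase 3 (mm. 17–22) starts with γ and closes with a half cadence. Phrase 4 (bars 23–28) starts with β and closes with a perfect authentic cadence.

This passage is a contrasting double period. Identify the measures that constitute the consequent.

measures 17–28

In a double period the four phrases pair into a large antecedent (phrases 1–2, ending half cadence) and a large consequent (phrases 3–4, ending perfect authentic cadence). The consequent spans measures 17–28.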